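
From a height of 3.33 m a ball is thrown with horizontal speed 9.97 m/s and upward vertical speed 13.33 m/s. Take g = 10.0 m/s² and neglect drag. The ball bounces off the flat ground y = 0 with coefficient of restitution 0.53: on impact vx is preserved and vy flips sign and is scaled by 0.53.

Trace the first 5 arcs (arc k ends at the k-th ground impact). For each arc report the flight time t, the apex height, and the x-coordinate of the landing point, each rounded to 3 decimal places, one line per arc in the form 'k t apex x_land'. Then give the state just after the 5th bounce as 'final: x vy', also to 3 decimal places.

Arc 1: start y=3.330, vy=13.330 → t=2.896, apex=12.214, x_land=28.873, impact vy=-15.630
  bounce: vy ← 0.53·15.630 = 8.284
Arc 2: start y=0.000, vy=8.284 → t=1.657, apex=3.431, x_land=45.391, impact vy=-8.284
  bounce: vy ← 0.53·8.284 = 4.390
Arc 3: start y=0.000, vy=4.390 → t=0.878, apex=0.964, x_land=54.145, impact vy=-4.390
  bounce: vy ← 0.53·4.390 = 2.327
Arc 4: start y=0.000, vy=2.327 → t=0.465, apex=0.271, x_land=58.785, impact vy=-2.327
  bounce: vy ← 0.53·2.327 = 1.233
Arc 5: start y=0.000, vy=1.233 → t=0.247, apex=0.076, x_land=61.244, impact vy=-1.233
  bounce: vy ← 0.53·1.233 = 0.654

1 2.896 12.214 28.873
2 1.657 3.431 45.391
3 0.878 0.964 54.145
4 0.465 0.271 58.785
5 0.247 0.076 61.244
final: 61.244 0.654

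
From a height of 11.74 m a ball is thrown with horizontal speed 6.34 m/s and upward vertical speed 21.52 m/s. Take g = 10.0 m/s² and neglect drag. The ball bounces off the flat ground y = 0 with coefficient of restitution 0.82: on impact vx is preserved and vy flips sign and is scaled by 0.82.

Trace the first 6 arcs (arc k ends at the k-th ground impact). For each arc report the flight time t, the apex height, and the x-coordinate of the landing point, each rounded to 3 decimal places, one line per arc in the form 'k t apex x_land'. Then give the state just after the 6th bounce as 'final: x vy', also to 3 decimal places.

Arc 1: start y=11.740, vy=21.520 → t=4.794, apex=34.896, x_land=30.393, impact vy=-26.418
  bounce: vy ← 0.82·26.418 = 21.663
Arc 2: start y=0.000, vy=21.663 → t=4.333, apex=23.464, x_land=57.861, impact vy=-21.663
  bounce: vy ← 0.82·21.663 = 17.763
Arc 3: start y=0.000, vy=17.763 → t=3.553, apex=15.777, x_land=80.385, impact vy=-17.763
  bounce: vy ← 0.82·17.763 = 14.566
Arc 4: start y=0.000, vy=14.566 → t=2.913, apex=10.608, x_land=98.855, impact vy=-14.566
  bounce: vy ← 0.82·14.566 = 11.944
Arc 5: start y=0.000, vy=11.944 → t=2.389, apex=7.133, x_land=114.000, impact vy=-11.944
  bounce: vy ← 0.82·11.944 = 9.794
Arc 6: start y=0.000, vy=9.794 → t=1.959, apex=4.796, x_land=126.419, impact vy=-9.794
  bounce: vy ← 0.82·9.794 = 8.031

1 4.794 34.896 30.393
2 4.333 23.464 57.861
3 3.553 15.777 80.385
4 2.913 10.608 98.855
5 2.389 7.133 114.000
6 1.959 4.796 126.419
final: 126.419 8.031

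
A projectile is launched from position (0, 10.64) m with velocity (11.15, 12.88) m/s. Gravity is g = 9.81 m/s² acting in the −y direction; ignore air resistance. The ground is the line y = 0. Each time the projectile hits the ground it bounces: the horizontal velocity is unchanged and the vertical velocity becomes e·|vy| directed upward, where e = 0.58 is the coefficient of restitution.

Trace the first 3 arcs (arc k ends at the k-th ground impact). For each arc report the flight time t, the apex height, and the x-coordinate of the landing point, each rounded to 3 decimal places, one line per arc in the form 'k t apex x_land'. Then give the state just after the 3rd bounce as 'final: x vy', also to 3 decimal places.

Arc 1: start y=10.640, vy=12.880 → t=3.286, apex=19.095, x_land=36.639, impact vy=-19.356
  bounce: vy ← 0.58·19.356 = 11.226
Arc 2: start y=0.000, vy=11.226 → t=2.289, apex=6.424, x_land=62.159, impact vy=-11.226
  bounce: vy ← 0.58·11.226 = 6.511
Arc 3: start y=0.000, vy=6.511 → t=1.327, apex=2.161, x_land=76.960, impact vy=-6.511
  bounce: vy ← 0.58·6.511 = 3.777

1 3.286 19.095 36.639
2 2.289 6.424 62.159
3 1.327 2.161 76.960
final: 76.960 3.777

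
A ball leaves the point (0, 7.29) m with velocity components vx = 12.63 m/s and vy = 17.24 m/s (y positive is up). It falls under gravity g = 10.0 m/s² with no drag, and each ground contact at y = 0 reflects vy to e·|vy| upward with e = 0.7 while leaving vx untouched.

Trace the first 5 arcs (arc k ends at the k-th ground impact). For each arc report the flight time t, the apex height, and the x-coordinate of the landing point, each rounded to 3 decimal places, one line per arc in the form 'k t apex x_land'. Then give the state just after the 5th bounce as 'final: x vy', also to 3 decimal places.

1 3.829 22.151 48.358
2 2.947 10.854 85.575
3 2.063 5.318 111.627
4 1.444 2.606 129.863
5 1.011 1.277 142.628
final: 142.628 3.538

Arc 1: start y=7.290, vy=17.240 → t=3.829, apex=22.151, x_land=48.358, impact vy=-21.048
  bounce: vy ← 0.7·21.048 = 14.734
Arc 2: start y=0.000, vy=14.734 → t=2.947, apex=10.854, x_land=85.575, impact vy=-14.734
  bounce: vy ← 0.7·14.734 = 10.314
Arc 3: start y=0.000, vy=10.314 → t=2.063, apex=5.318, x_land=111.627, impact vy=-10.314
  bounce: vy ← 0.7·10.314 = 7.219
Arc 4: start y=0.000, vy=7.219 → t=1.444, apex=2.606, x_land=129.863, impact vy=-7.219
  bounce: vy ← 0.7·7.219 = 5.054
Arc 5: start y=0.000, vy=5.054 → t=1.011, apex=1.277, x_land=142.628, impact vy=-5.054
  bounce: vy ← 0.7·5.054 = 3.538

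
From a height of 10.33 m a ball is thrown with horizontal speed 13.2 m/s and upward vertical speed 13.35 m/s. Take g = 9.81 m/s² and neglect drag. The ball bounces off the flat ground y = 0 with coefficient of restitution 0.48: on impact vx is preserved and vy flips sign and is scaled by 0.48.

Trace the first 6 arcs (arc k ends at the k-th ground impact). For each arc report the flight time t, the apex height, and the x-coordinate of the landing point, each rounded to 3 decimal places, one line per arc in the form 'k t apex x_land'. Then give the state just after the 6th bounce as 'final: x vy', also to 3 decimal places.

1 3.350 19.414 44.224
2 1.910 4.473 69.435
3 0.917 1.031 81.536
4 0.440 0.237 87.344
5 0.211 0.055 90.132
6 0.101 0.013 91.470
final: 91.470 0.239

Arc 1: start y=10.330, vy=13.350 → t=3.350, apex=19.414, x_land=44.224, impact vy=-19.517
  bounce: vy ← 0.48·19.517 = 9.368
Arc 2: start y=0.000, vy=9.368 → t=1.910, apex=4.473, x_land=69.435, impact vy=-9.368
  bounce: vy ← 0.48·9.368 = 4.497
Arc 3: start y=0.000, vy=4.497 → t=0.917, apex=1.031, x_land=81.536, impact vy=-4.497
  bounce: vy ← 0.48·4.497 = 2.158
Arc 4: start y=0.000, vy=2.158 → t=0.440, apex=0.237, x_land=87.344, impact vy=-2.158
  bounce: vy ← 0.48·2.158 = 1.036
Arc 5: start y=0.000, vy=1.036 → t=0.211, apex=0.055, x_land=90.132, impact vy=-1.036
  bounce: vy ← 0.48·1.036 = 0.497
Arc 6: start y=0.000, vy=0.497 → t=0.101, apex=0.013, x_land=91.470, impact vy=-0.497
  bounce: vy ← 0.48·0.497 = 0.239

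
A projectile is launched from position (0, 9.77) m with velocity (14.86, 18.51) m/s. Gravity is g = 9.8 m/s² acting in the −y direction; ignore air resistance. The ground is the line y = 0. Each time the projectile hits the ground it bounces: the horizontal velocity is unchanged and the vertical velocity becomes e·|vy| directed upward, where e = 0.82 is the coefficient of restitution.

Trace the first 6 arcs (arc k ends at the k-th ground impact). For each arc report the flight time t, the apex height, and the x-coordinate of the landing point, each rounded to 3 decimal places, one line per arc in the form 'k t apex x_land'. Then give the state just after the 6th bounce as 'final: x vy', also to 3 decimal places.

1 4.247 27.251 63.111
2 3.868 18.323 120.582
3 3.171 12.321 167.709
4 2.601 8.284 206.353
5 2.132 5.570 238.041
6 1.749 3.746 264.025
final: 264.025 7.026

Arc 1: start y=9.770, vy=18.510 → t=4.247, apex=27.251, x_land=63.111, impact vy=-23.111
  bounce: vy ← 0.82·23.111 = 18.951
Arc 2: start y=0.000, vy=18.951 → t=3.868, apex=18.323, x_land=120.582, impact vy=-18.951
  bounce: vy ← 0.82·18.951 = 15.540
Arc 3: start y=0.000, vy=15.540 → t=3.171, apex=12.321, x_land=167.709, impact vy=-15.540
  bounce: vy ← 0.82·15.540 = 12.743
Arc 4: start y=0.000, vy=12.743 → t=2.601, apex=8.284, x_land=206.353, impact vy=-12.743
  bounce: vy ← 0.82·12.743 = 10.449
Arc 5: start y=0.000, vy=10.449 → t=2.132, apex=5.570, x_land=238.041, impact vy=-10.449
  bounce: vy ← 0.82·10.449 = 8.568
Arc 6: start y=0.000, vy=8.568 → t=1.749, apex=3.746, x_land=264.025, impact vy=-8.568
  bounce: vy ← 0.82·8.568 = 7.026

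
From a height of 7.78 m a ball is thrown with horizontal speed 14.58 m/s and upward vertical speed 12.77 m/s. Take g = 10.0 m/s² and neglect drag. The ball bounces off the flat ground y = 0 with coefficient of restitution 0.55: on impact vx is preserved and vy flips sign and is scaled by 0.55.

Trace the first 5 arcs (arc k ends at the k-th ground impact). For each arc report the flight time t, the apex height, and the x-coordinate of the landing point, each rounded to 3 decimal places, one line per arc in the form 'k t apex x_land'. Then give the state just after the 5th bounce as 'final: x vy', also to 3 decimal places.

1 3.062 15.934 44.646
2 1.964 4.820 73.276
3 1.080 1.458 89.023
4 0.594 0.441 97.683
5 0.327 0.133 102.447
final: 102.447 0.898

Arc 1: start y=7.780, vy=12.770 → t=3.062, apex=15.934, x_land=44.646, impact vy=-17.851
  bounce: vy ← 0.55·17.851 = 9.818
Arc 2: start y=0.000, vy=9.818 → t=1.964, apex=4.820, x_land=73.276, impact vy=-9.818
  bounce: vy ← 0.55·9.818 = 5.400
Arc 3: start y=0.000, vy=5.400 → t=1.080, apex=1.458, x_land=89.023, impact vy=-5.400
  bounce: vy ← 0.55·5.400 = 2.970
Arc 4: start y=0.000, vy=2.970 → t=0.594, apex=0.441, x_land=97.683, impact vy=-2.970
  bounce: vy ← 0.55·2.970 = 1.634
Arc 5: start y=0.000, vy=1.634 → t=0.327, apex=0.133, x_land=102.447, impact vy=-1.634
  bounce: vy ← 0.55·1.634 = 0.898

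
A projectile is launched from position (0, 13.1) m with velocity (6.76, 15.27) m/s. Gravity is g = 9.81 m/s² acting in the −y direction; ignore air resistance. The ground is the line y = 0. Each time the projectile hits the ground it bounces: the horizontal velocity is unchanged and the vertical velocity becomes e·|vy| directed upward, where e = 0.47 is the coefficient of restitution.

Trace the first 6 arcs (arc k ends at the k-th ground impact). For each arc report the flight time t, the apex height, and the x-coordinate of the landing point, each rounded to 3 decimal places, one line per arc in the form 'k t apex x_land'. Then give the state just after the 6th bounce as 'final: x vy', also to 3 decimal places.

1 3.813 24.984 25.779
2 2.122 5.519 40.121
3 0.997 1.219 46.861
4 0.469 0.269 50.029
5 0.220 0.059 51.518
6 0.104 0.013 52.218
final: 52.218 0.239

Arc 1: start y=13.100, vy=15.270 → t=3.813, apex=24.984, x_land=25.779, impact vy=-22.140
  bounce: vy ← 0.47·22.140 = 10.406
Arc 2: start y=0.000, vy=10.406 → t=2.122, apex=5.519, x_land=40.121, impact vy=-10.406
  bounce: vy ← 0.47·10.406 = 4.891
Arc 3: start y=0.000, vy=4.891 → t=0.997, apex=1.219, x_land=46.861, impact vy=-4.891
  bounce: vy ← 0.47·4.891 = 2.299
Arc 4: start y=0.000, vy=2.299 → t=0.469, apex=0.269, x_land=50.029, impact vy=-2.299
  bounce: vy ← 0.47·2.299 = 1.080
Arc 5: start y=0.000, vy=1.080 → t=0.220, apex=0.059, x_land=51.518, impact vy=-1.080
  bounce: vy ← 0.47·1.080 = 0.508
Arc 6: start y=0.000, vy=0.508 → t=0.104, apex=0.013, x_land=52.218, impact vy=-0.508
  bounce: vy ← 0.47·0.508 = 0.239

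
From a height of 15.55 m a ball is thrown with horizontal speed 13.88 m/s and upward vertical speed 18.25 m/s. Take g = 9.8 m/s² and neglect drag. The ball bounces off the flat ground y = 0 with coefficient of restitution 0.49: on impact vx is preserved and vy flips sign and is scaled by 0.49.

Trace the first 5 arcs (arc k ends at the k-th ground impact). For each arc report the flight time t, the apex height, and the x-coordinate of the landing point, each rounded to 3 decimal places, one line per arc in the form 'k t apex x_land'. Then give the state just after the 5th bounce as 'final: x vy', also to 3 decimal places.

1 4.439 32.543 61.618
2 2.526 7.814 96.673
3 1.238 1.876 113.850
4 0.606 0.450 122.266
5 0.297 0.108 126.390
final: 126.390 0.713

Arc 1: start y=15.550, vy=18.250 → t=4.439, apex=32.543, x_land=61.618, impact vy=-25.256
  bounce: vy ← 0.49·25.256 = 12.375
Arc 2: start y=0.000, vy=12.375 → t=2.526, apex=7.814, x_land=96.673, impact vy=-12.375
  bounce: vy ← 0.49·12.375 = 6.064
Arc 3: start y=0.000, vy=6.064 → t=1.238, apex=1.876, x_land=113.850, impact vy=-6.064
  bounce: vy ← 0.49·6.064 = 2.971
Arc 4: start y=0.000, vy=2.971 → t=0.606, apex=0.450, x_land=122.266, impact vy=-2.971
  bounce: vy ← 0.49·2.971 = 1.456
Arc 5: start y=0.000, vy=1.456 → t=0.297, apex=0.108, x_land=126.390, impact vy=-1.456
  bounce: vy ← 0.49·1.456 = 0.713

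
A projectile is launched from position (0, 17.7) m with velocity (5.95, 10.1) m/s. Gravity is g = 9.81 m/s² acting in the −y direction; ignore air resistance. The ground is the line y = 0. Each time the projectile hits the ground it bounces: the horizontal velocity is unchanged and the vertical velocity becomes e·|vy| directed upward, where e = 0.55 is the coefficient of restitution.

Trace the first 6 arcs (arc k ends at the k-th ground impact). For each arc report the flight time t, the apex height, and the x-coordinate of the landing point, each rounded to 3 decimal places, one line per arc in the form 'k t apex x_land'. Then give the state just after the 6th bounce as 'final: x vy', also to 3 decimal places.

Arc 1: start y=17.700, vy=10.100 → t=3.190, apex=22.899, x_land=18.982, impact vy=-21.196
  bounce: vy ← 0.55·21.196 = 11.658
Arc 2: start y=0.000, vy=11.658 → t=2.377, apex=6.927, x_land=33.124, impact vy=-11.658
  bounce: vy ← 0.55·11.658 = 6.412
Arc 3: start y=0.000, vy=6.412 → t=1.307, apex=2.095, x_land=40.902, impact vy=-6.412
  bounce: vy ← 0.55·6.412 = 3.527
Arc 4: start y=0.000, vy=3.527 → t=0.719, apex=0.634, x_land=45.179, impact vy=-3.527
  bounce: vy ← 0.55·3.527 = 1.940
Arc 5: start y=0.000, vy=1.940 → t=0.395, apex=0.192, x_land=47.532, impact vy=-1.940
  bounce: vy ← 0.55·1.940 = 1.067
Arc 6: start y=0.000, vy=1.067 → t=0.217, apex=0.058, x_land=48.826, impact vy=-1.067
  bounce: vy ← 0.55·1.067 = 0.587

1 3.190 22.899 18.982
2 2.377 6.927 33.124
3 1.307 2.095 40.902
4 0.719 0.634 45.179
5 0.395 0.192 47.532
6 0.217 0.058 48.826
final: 48.826 0.587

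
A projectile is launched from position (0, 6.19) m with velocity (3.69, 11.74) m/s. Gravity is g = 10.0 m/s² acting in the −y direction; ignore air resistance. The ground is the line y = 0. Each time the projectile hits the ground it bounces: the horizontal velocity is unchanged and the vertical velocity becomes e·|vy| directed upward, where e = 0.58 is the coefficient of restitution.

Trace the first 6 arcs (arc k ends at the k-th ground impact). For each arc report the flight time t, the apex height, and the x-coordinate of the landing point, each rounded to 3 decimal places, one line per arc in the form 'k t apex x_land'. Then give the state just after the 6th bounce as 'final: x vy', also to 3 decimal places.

Arc 1: start y=6.190, vy=11.740 → t=2.791, apex=13.081, x_land=10.301, impact vy=-16.175
  bounce: vy ← 0.58·16.175 = 9.381
Arc 2: start y=0.000, vy=9.381 → t=1.876, apex=4.401, x_land=17.224, impact vy=-9.381
  bounce: vy ← 0.58·9.381 = 5.441
Arc 3: start y=0.000, vy=5.441 → t=1.088, apex=1.480, x_land=21.240, impact vy=-5.441
  bounce: vy ← 0.58·5.441 = 3.156
Arc 4: start y=0.000, vy=3.156 → t=0.631, apex=0.498, x_land=23.569, impact vy=-3.156
  bounce: vy ← 0.58·3.156 = 1.830
Arc 5: start y=0.000, vy=1.830 → t=0.366, apex=0.168, x_land=24.920, impact vy=-1.830
  bounce: vy ← 0.58·1.830 = 1.062
Arc 6: start y=0.000, vy=1.062 → t=0.212, apex=0.056, x_land=25.703, impact vy=-1.062
  bounce: vy ← 0.58·1.062 = 0.616

1 2.791 13.081 10.301
2 1.876 4.401 17.224
3 1.088 1.480 21.240
4 0.631 0.498 23.569
5 0.366 0.168 24.920
6 0.212 0.056 25.703
final: 25.703 0.616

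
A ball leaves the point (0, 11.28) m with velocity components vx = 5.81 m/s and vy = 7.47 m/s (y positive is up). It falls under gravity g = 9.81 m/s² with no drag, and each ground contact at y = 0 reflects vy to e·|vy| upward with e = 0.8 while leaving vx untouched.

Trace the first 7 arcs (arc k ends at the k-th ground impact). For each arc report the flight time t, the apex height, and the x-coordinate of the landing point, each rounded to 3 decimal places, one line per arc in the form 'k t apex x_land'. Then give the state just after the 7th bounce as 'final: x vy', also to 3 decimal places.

1 2.458 14.124 14.283
2 2.715 9.039 30.058
3 2.172 5.785 42.677
4 1.738 3.703 52.773
5 1.390 2.370 60.850
6 1.112 1.517 67.311
7 0.890 0.971 72.480
final: 72.480 3.491

Arc 1: start y=11.280, vy=7.470 → t=2.458, apex=14.124, x_land=14.283, impact vy=-16.647
  bounce: vy ← 0.8·16.647 = 13.317
Arc 2: start y=0.000, vy=13.317 → t=2.715, apex=9.039, x_land=30.058, impact vy=-13.317
  bounce: vy ← 0.8·13.317 = 10.654
Arc 3: start y=0.000, vy=10.654 → t=2.172, apex=5.785, x_land=42.677, impact vy=-10.654
  bounce: vy ← 0.8·10.654 = 8.523
Arc 4: start y=0.000, vy=8.523 → t=1.738, apex=3.703, x_land=52.773, impact vy=-8.523
  bounce: vy ← 0.8·8.523 = 6.819
Arc 5: start y=0.000, vy=6.819 → t=1.390, apex=2.370, x_land=60.850, impact vy=-6.819
  bounce: vy ← 0.8·6.819 = 5.455
Arc 6: start y=0.000, vy=5.455 → t=1.112, apex=1.517, x_land=67.311, impact vy=-5.455
  bounce: vy ← 0.8·5.455 = 4.364
Arc 7: start y=0.000, vy=4.364 → t=0.890, apex=0.971, x_land=72.480, impact vy=-4.364
  bounce: vy ← 0.8·4.364 = 3.491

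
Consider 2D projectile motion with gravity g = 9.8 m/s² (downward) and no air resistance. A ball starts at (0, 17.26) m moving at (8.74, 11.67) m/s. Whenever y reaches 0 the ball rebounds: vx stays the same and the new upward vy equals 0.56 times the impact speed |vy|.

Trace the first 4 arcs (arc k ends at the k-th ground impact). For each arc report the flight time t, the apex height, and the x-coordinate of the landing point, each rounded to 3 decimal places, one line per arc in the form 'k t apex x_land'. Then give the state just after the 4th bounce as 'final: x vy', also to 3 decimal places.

Arc 1: start y=17.260, vy=11.670 → t=3.414, apex=24.208, x_land=29.834, impact vy=-21.783
  bounce: vy ← 0.56·21.783 = 12.198
Arc 2: start y=0.000, vy=12.198 → t=2.489, apex=7.592, x_land=51.592, impact vy=-12.198
  bounce: vy ← 0.56·12.198 = 6.831
Arc 3: start y=0.000, vy=6.831 → t=1.394, apex=2.381, x_land=63.776, impact vy=-6.831
  bounce: vy ← 0.56·6.831 = 3.825
Arc 4: start y=0.000, vy=3.825 → t=0.781, apex=0.747, x_land=70.600, impact vy=-3.825
  bounce: vy ← 0.56·3.825 = 2.142

1 3.414 24.208 29.834
2 2.489 7.592 51.592
3 1.394 2.381 63.776
4 0.781 0.747 70.600
final: 70.600 2.142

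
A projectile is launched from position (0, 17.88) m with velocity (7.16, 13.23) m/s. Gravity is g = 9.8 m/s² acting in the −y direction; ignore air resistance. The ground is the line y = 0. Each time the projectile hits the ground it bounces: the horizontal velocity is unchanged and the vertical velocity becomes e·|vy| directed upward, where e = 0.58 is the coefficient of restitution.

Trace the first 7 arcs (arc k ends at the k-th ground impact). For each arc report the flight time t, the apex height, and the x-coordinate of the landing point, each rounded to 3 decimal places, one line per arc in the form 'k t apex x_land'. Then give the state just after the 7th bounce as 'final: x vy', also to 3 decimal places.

Arc 1: start y=17.880, vy=13.230 → t=3.689, apex=26.810, x_land=26.414, impact vy=-22.923
  bounce: vy ← 0.58·22.923 = 13.296
Arc 2: start y=0.000, vy=13.296 → t=2.713, apex=9.019, x_land=45.842, impact vy=-13.296
  bounce: vy ← 0.58·13.296 = 7.711
Arc 3: start y=0.000, vy=7.711 → t=1.574, apex=3.034, x_land=57.110, impact vy=-7.711
  bounce: vy ← 0.58·7.711 = 4.473
Arc 4: start y=0.000, vy=4.473 → t=0.913, apex=1.021, x_land=63.646, impact vy=-4.473
  bounce: vy ← 0.58·4.473 = 2.594
Arc 5: start y=0.000, vy=2.594 → t=0.529, apex=0.343, x_land=67.436, impact vy=-2.594
  bounce: vy ← 0.58·2.594 = 1.505
Arc 6: start y=0.000, vy=1.505 → t=0.307, apex=0.115, x_land=69.635, impact vy=-1.505
  bounce: vy ← 0.58·1.505 = 0.873
Arc 7: start y=0.000, vy=0.873 → t=0.178, apex=0.039, x_land=70.910, impact vy=-0.873
  bounce: vy ← 0.58·0.873 = 0.506

1 3.689 26.810 26.414
2 2.713 9.019 45.842
3 1.574 3.034 57.110
4 0.913 1.021 63.646
5 0.529 0.343 67.436
6 0.307 0.115 69.635
7 0.178 0.039 70.910
final: 70.910 0.506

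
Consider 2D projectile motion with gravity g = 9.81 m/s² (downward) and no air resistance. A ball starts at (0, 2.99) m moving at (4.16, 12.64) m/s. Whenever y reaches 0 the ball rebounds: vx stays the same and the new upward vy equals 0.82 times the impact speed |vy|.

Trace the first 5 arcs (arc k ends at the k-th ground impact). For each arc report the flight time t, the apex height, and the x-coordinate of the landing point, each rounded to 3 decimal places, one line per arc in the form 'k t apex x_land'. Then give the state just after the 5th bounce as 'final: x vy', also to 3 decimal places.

Arc 1: start y=2.990, vy=12.640 → t=2.795, apex=11.133, x_land=11.627, impact vy=-14.779
  bounce: vy ← 0.82·14.779 = 12.119
Arc 2: start y=0.000, vy=12.119 → t=2.471, apex=7.486, x_land=21.906, impact vy=-12.119
  bounce: vy ← 0.82·12.119 = 9.938
Arc 3: start y=0.000, vy=9.938 → t=2.026, apex=5.034, x_land=30.334, impact vy=-9.938
  bounce: vy ← 0.82·9.938 = 8.149
Arc 4: start y=0.000, vy=8.149 → t=1.661, apex=3.385, x_land=37.245, impact vy=-8.149
  bounce: vy ← 0.82·8.149 = 6.682
Arc 5: start y=0.000, vy=6.682 → t=1.362, apex=2.276, x_land=42.913, impact vy=-6.682
  bounce: vy ← 0.82·6.682 = 5.479

1 2.795 11.133 11.627
2 2.471 7.486 21.906
3 2.026 5.034 30.334
4 1.661 3.385 37.245
5 1.362 2.276 42.913
final: 42.913 5.479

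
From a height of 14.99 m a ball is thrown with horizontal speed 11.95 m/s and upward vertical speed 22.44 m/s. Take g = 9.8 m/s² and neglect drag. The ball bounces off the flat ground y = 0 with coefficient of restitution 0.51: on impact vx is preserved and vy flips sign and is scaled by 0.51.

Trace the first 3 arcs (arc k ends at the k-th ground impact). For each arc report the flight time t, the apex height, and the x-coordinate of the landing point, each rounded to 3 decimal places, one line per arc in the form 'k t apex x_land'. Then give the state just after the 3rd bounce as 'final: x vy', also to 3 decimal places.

1 5.171 40.682 61.796
2 2.939 10.581 96.917
3 1.499 2.752 114.828
final: 114.828 3.746

Arc 1: start y=14.990, vy=22.440 → t=5.171, apex=40.682, x_land=61.796, impact vy=-28.238
  bounce: vy ← 0.51·28.238 = 14.401
Arc 2: start y=0.000, vy=14.401 → t=2.939, apex=10.581, x_land=96.917, impact vy=-14.401
  bounce: vy ← 0.51·14.401 = 7.345
Arc 3: start y=0.000, vy=7.345 → t=1.499, apex=2.752, x_land=114.828, impact vy=-7.345
  bounce: vy ← 0.51·7.345 = 3.746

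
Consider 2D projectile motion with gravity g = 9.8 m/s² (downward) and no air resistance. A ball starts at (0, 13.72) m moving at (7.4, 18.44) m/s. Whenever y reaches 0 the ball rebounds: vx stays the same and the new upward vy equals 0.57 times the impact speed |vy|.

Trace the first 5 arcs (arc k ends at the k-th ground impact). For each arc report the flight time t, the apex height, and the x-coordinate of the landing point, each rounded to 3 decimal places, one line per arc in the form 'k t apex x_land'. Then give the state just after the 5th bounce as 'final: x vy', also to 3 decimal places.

Arc 1: start y=13.720, vy=18.440 → t=4.400, apex=31.069, x_land=32.558, impact vy=-24.677
  bounce: vy ← 0.57·24.677 = 14.066
Arc 2: start y=0.000, vy=14.066 → t=2.871, apex=10.094, x_land=53.800, impact vy=-14.066
  bounce: vy ← 0.57·14.066 = 8.017
Arc 3: start y=0.000, vy=8.017 → t=1.636, apex=3.280, x_land=65.908, impact vy=-8.017
  bounce: vy ← 0.57·8.017 = 4.570
Arc 4: start y=0.000, vy=4.570 → t=0.933, apex=1.066, x_land=72.809, impact vy=-4.570
  bounce: vy ← 0.57·4.570 = 2.605
Arc 5: start y=0.000, vy=2.605 → t=0.532, apex=0.346, x_land=76.743, impact vy=-2.605
  bounce: vy ← 0.57·2.605 = 1.485

1 4.400 31.069 32.558
2 2.871 10.094 53.800
3 1.636 3.280 65.908
4 0.933 1.066 72.809
5 0.532 0.346 76.743
final: 76.743 1.485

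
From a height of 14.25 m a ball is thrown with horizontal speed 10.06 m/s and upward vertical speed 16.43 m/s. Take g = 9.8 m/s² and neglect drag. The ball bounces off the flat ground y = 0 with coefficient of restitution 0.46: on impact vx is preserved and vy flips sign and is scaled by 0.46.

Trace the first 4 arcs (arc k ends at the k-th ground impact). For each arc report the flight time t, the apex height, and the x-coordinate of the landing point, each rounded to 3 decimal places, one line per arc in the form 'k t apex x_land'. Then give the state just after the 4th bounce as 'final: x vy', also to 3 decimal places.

Arc 1: start y=14.250, vy=16.430 → t=4.068, apex=28.023, x_land=40.924, impact vy=-23.436
  bounce: vy ← 0.46·23.436 = 10.781
Arc 2: start y=0.000, vy=10.781 → t=2.200, apex=5.930, x_land=63.057, impact vy=-10.781
  bounce: vy ← 0.46·10.781 = 4.959
Arc 3: start y=0.000, vy=4.959 → t=1.012, apex=1.255, x_land=73.238, impact vy=-4.959
  bounce: vy ← 0.46·4.959 = 2.281
Arc 4: start y=0.000, vy=2.281 → t=0.466, apex=0.265, x_land=77.921, impact vy=-2.281
  bounce: vy ← 0.46·2.281 = 1.049

1 4.068 28.023 40.924
2 2.200 5.930 63.057
3 1.012 1.255 73.238
4 0.466 0.265 77.921
final: 77.921 1.049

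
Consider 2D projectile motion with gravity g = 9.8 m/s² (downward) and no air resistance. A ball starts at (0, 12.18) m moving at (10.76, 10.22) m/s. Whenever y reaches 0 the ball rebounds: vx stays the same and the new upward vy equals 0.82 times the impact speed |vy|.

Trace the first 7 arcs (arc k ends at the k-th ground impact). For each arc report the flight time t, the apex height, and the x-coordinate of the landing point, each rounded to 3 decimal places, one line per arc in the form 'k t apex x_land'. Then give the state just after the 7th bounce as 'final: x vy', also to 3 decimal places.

1 2.933 17.509 31.561
2 3.100 11.773 64.918
3 2.542 7.916 92.271
4 2.085 5.323 114.700
5 1.709 3.579 133.092
6 1.402 2.407 148.174
7 1.149 1.618 160.541
final: 160.541 4.618

Arc 1: start y=12.180, vy=10.220 → t=2.933, apex=17.509, x_land=31.561, impact vy=-18.525
  bounce: vy ← 0.82·18.525 = 15.191
Arc 2: start y=0.000, vy=15.191 → t=3.100, apex=11.773, x_land=64.918, impact vy=-15.191
  bounce: vy ← 0.82·15.191 = 12.456
Arc 3: start y=0.000, vy=12.456 → t=2.542, apex=7.916, x_land=92.271, impact vy=-12.456
  bounce: vy ← 0.82·12.456 = 10.214
Arc 4: start y=0.000, vy=10.214 → t=2.085, apex=5.323, x_land=114.700, impact vy=-10.214
  bounce: vy ← 0.82·10.214 = 8.376
Arc 5: start y=0.000, vy=8.376 → t=1.709, apex=3.579, x_land=133.092, impact vy=-8.376
  bounce: vy ← 0.82·8.376 = 6.868
Arc 6: start y=0.000, vy=6.868 → t=1.402, apex=2.407, x_land=148.174, impact vy=-6.868
  bounce: vy ← 0.82·6.868 = 5.632
Arc 7: start y=0.000, vy=5.632 → t=1.149, apex=1.618, x_land=160.541, impact vy=-5.632
  bounce: vy ← 0.82·5.632 = 4.618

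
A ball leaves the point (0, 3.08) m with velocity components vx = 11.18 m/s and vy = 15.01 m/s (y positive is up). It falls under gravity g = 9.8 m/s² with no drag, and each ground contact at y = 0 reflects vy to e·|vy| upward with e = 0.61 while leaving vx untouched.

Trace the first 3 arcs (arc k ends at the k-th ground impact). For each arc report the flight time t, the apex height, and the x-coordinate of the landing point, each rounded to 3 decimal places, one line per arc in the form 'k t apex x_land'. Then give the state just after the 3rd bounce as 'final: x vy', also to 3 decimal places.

Arc 1: start y=3.080, vy=15.010 → t=3.256, apex=14.575, x_land=36.405, impact vy=-16.902
  bounce: vy ← 0.61·16.902 = 10.310
Arc 2: start y=0.000, vy=10.310 → t=2.104, apex=5.423, x_land=59.929, impact vy=-10.310
  bounce: vy ← 0.61·10.310 = 6.289
Arc 3: start y=0.000, vy=6.289 → t=1.283, apex=2.018, x_land=74.279, impact vy=-6.289
  bounce: vy ← 0.61·6.289 = 3.836

1 3.256 14.575 36.405
2 2.104 5.423 59.929
3 1.283 2.018 74.279
final: 74.279 3.836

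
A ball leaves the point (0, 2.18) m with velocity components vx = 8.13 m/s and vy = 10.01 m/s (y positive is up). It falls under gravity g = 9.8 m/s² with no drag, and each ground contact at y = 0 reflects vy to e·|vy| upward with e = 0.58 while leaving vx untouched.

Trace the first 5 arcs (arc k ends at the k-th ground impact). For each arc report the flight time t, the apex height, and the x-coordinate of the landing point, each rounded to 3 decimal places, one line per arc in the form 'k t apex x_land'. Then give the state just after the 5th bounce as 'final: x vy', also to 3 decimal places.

Arc 1: start y=2.180, vy=10.010 → t=2.241, apex=7.292, x_land=18.222, impact vy=-11.955
  bounce: vy ← 0.58·11.955 = 6.934
Arc 2: start y=0.000, vy=6.934 → t=1.415, apex=2.453, x_land=29.727, impact vy=-6.934
  bounce: vy ← 0.58·6.934 = 4.022
Arc 3: start y=0.000, vy=4.022 → t=0.821, apex=0.825, x_land=36.400, impact vy=-4.022
  bounce: vy ← 0.58·4.022 = 2.333
Arc 4: start y=0.000, vy=2.333 → t=0.476, apex=0.278, x_land=40.270, impact vy=-2.333
  bounce: vy ← 0.58·2.333 = 1.353
Arc 5: start y=0.000, vy=1.353 → t=0.276, apex=0.093, x_land=42.515, impact vy=-1.353
  bounce: vy ← 0.58·1.353 = 0.785

1 2.241 7.292 18.222
2 1.415 2.453 29.727
3 0.821 0.825 36.400
4 0.476 0.278 40.270
5 0.276 0.093 42.515
final: 42.515 0.785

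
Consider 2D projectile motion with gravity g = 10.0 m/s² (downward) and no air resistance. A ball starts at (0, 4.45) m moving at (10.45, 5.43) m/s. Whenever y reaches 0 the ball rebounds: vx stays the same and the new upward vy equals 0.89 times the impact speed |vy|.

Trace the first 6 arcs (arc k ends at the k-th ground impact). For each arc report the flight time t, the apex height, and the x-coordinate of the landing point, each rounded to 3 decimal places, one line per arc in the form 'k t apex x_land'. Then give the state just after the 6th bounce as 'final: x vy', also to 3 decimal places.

1 1.632 5.924 17.049
2 1.938 4.693 37.297
3 1.724 3.717 55.317
4 1.535 2.944 71.355
5 1.366 2.332 85.628
6 1.216 1.847 98.332
final: 98.332 5.410

Arc 1: start y=4.450, vy=5.430 → t=1.632, apex=5.924, x_land=17.049, impact vy=-10.885
  bounce: vy ← 0.89·10.885 = 9.688
Arc 2: start y=0.000, vy=9.688 → t=1.938, apex=4.693, x_land=37.297, impact vy=-9.688
  bounce: vy ← 0.89·9.688 = 8.622
Arc 3: start y=0.000, vy=8.622 → t=1.724, apex=3.717, x_land=55.317, impact vy=-8.622
  bounce: vy ← 0.89·8.622 = 7.674
Arc 4: start y=0.000, vy=7.674 → t=1.535, apex=2.944, x_land=71.355, impact vy=-7.674
  bounce: vy ← 0.89·7.674 = 6.830
Arc 5: start y=0.000, vy=6.830 → t=1.366, apex=2.332, x_land=85.628, impact vy=-6.830
  bounce: vy ← 0.89·6.830 = 6.078
Arc 6: start y=0.000, vy=6.078 → t=1.216, apex=1.847, x_land=98.332, impact vy=-6.078
  bounce: vy ← 0.89·6.078 = 5.410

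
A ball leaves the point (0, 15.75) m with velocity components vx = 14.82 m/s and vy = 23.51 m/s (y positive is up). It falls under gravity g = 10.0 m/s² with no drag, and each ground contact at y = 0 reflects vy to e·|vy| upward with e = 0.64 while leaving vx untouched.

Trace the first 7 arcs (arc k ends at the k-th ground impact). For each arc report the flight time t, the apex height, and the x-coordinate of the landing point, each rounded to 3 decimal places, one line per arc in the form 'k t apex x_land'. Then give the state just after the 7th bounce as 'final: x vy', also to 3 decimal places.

Arc 1: start y=15.750, vy=23.510 → t=5.297, apex=43.386, x_land=78.497, impact vy=-29.457
  bounce: vy ← 0.64·29.457 = 18.853
Arc 2: start y=0.000, vy=18.853 → t=3.771, apex=17.771, x_land=134.376, impact vy=-18.853
  bounce: vy ← 0.64·18.853 = 12.066
Arc 3: start y=0.000, vy=12.066 → t=2.413, apex=7.279, x_land=170.139, impact vy=-12.066
  bounce: vy ← 0.64·12.066 = 7.722
Arc 4: start y=0.000, vy=7.722 → t=1.544, apex=2.981, x_land=193.027, impact vy=-7.722
  bounce: vy ← 0.64·7.722 = 4.942
Arc 5: start y=0.000, vy=4.942 → t=0.988, apex=1.221, x_land=207.675, impact vy=-4.942
  bounce: vy ← 0.64·4.942 = 3.163
Arc 6: start y=0.000, vy=3.163 → t=0.633, apex=0.500, x_land=217.050, impact vy=-3.163
  bounce: vy ← 0.64·3.163 = 2.024
Arc 7: start y=0.000, vy=2.024 → t=0.405, apex=0.205, x_land=223.050, impact vy=-2.024
  bounce: vy ← 0.64·2.024 = 1.296

1 5.297 43.386 78.497
2 3.771 17.771 134.376
3 2.413 7.279 170.139
4 1.544 2.981 193.027
5 0.988 1.221 207.675
6 0.633 0.500 217.050
7 0.405 0.205 223.050
final: 223.050 1.296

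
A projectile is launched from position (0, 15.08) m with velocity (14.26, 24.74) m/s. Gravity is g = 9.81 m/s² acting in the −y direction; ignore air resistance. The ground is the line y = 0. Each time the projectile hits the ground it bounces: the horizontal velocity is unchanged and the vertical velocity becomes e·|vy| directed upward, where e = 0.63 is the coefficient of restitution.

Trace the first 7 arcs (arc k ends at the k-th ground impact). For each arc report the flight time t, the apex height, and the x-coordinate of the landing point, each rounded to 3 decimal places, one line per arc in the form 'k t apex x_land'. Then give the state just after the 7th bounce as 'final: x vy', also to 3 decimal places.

1 5.593 46.276 79.763
2 3.870 18.367 134.952
3 2.438 7.290 169.720
4 1.536 2.893 191.625
5 0.968 1.148 205.424
6 0.610 0.456 214.118
7 0.384 0.181 219.595
final: 219.595 1.187

Arc 1: start y=15.080, vy=24.740 → t=5.593, apex=46.276, x_land=79.763, impact vy=-30.132
  bounce: vy ← 0.63·30.132 = 18.983
Arc 2: start y=0.000, vy=18.983 → t=3.870, apex=18.367, x_land=134.952, impact vy=-18.983
  bounce: vy ← 0.63·18.983 = 11.959
Arc 3: start y=0.000, vy=11.959 → t=2.438, apex=7.290, x_land=169.720, impact vy=-11.959
  bounce: vy ← 0.63·11.959 = 7.534
Arc 4: start y=0.000, vy=7.534 → t=1.536, apex=2.893, x_land=191.625, impact vy=-7.534
  bounce: vy ← 0.63·7.534 = 4.747
Arc 5: start y=0.000, vy=4.747 → t=0.968, apex=1.148, x_land=205.424, impact vy=-4.747
  bounce: vy ← 0.63·4.747 = 2.990
Arc 6: start y=0.000, vy=2.990 → t=0.610, apex=0.456, x_land=214.118, impact vy=-2.990
  bounce: vy ← 0.63·2.990 = 1.884
Arc 7: start y=0.000, vy=1.884 → t=0.384, apex=0.181, x_land=219.595, impact vy=-1.884
  bounce: vy ← 0.63·1.884 = 1.187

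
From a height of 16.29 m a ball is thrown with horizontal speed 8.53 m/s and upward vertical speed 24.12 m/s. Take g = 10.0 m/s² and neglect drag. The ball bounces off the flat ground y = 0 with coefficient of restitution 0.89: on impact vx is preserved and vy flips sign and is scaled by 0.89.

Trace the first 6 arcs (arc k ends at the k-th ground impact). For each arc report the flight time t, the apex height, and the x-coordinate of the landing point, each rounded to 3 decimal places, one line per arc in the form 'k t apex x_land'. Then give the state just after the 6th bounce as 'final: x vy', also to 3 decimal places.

1 5.425 45.379 46.272
2 5.362 35.944 92.013
3 4.773 28.472 132.723
4 4.248 22.552 168.955
5 3.780 17.864 201.201
6 3.365 14.150 229.901
final: 229.901 14.972

Arc 1: start y=16.290, vy=24.120 → t=5.425, apex=45.379, x_land=46.272, impact vy=-30.126
  bounce: vy ← 0.89·30.126 = 26.812
Arc 2: start y=0.000, vy=26.812 → t=5.362, apex=35.944, x_land=92.013, impact vy=-26.812
  bounce: vy ← 0.89·26.812 = 23.863
Arc 3: start y=0.000, vy=23.863 → t=4.773, apex=28.472, x_land=132.723, impact vy=-23.863
  bounce: vy ← 0.89·23.863 = 21.238
Arc 4: start y=0.000, vy=21.238 → t=4.248, apex=22.552, x_land=168.955, impact vy=-21.238
  bounce: vy ← 0.89·21.238 = 18.902
Arc 5: start y=0.000, vy=18.902 → t=3.780, apex=17.864, x_land=201.201, impact vy=-18.902
  bounce: vy ← 0.89·18.902 = 16.823
Arc 6: start y=0.000, vy=16.823 → t=3.365, apex=14.150, x_land=229.901, impact vy=-16.823
  bounce: vy ← 0.89·16.823 = 14.972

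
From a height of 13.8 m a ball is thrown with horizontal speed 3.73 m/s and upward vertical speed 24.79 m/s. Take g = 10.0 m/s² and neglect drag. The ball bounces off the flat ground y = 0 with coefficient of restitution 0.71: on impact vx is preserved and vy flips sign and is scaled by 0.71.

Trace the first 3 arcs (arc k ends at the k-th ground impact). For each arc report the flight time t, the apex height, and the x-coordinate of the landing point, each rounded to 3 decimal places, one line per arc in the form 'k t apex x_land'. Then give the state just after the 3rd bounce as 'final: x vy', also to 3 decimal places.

1 5.463 44.527 20.378
2 4.238 22.446 36.184
3 3.009 11.315 47.406
final: 47.406 10.681

Arc 1: start y=13.800, vy=24.790 → t=5.463, apex=44.527, x_land=20.378, impact vy=-29.842
  bounce: vy ← 0.71·29.842 = 21.188
Arc 2: start y=0.000, vy=21.188 → t=4.238, apex=22.446, x_land=36.184, impact vy=-21.188
  bounce: vy ← 0.71·21.188 = 15.043
Arc 3: start y=0.000, vy=15.043 → t=3.009, apex=11.315, x_land=47.406, impact vy=-15.043
  bounce: vy ← 0.71·15.043 = 10.681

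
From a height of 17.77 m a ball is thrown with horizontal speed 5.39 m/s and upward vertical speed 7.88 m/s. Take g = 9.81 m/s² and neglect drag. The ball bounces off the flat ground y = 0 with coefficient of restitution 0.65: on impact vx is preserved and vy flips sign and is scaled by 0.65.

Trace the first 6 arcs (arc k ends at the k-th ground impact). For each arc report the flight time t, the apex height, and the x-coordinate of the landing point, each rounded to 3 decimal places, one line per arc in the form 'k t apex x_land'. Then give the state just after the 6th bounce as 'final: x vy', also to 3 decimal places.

1 2.869 20.935 15.465
2 2.686 8.845 29.941
3 1.746 3.737 39.350
4 1.135 1.579 45.466
5 0.738 0.667 49.442
6 0.479 0.282 52.026
final: 52.026 1.528

Arc 1: start y=17.770, vy=7.880 → t=2.869, apex=20.935, x_land=15.465, impact vy=-20.267
  bounce: vy ← 0.65·20.267 = 13.173
Arc 2: start y=0.000, vy=13.173 → t=2.686, apex=8.845, x_land=29.941, impact vy=-13.173
  bounce: vy ← 0.65·13.173 = 8.563
Arc 3: start y=0.000, vy=8.563 → t=1.746, apex=3.737, x_land=39.350, impact vy=-8.563
  bounce: vy ← 0.65·8.563 = 5.566
Arc 4: start y=0.000, vy=5.566 → t=1.135, apex=1.579, x_land=45.466, impact vy=-5.566
  bounce: vy ← 0.65·5.566 = 3.618
Arc 5: start y=0.000, vy=3.618 → t=0.738, apex=0.667, x_land=49.442, impact vy=-3.618
  bounce: vy ← 0.65·3.618 = 2.352
Arc 6: start y=0.000, vy=2.352 → t=0.479, apex=0.282, x_land=52.026, impact vy=-2.352
  bounce: vy ← 0.65·2.352 = 1.528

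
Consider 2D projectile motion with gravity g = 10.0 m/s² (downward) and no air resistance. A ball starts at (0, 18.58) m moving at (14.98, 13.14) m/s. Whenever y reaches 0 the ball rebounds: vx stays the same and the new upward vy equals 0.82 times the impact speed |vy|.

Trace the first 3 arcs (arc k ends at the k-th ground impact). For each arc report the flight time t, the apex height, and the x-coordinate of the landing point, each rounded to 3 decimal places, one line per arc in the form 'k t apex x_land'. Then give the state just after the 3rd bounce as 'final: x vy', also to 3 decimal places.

1 3.647 27.213 54.631
2 3.826 18.298 111.945
3 3.137 12.304 158.942
final: 158.942 12.863

Arc 1: start y=18.580, vy=13.140 → t=3.647, apex=27.213, x_land=54.631, impact vy=-23.329
  bounce: vy ← 0.82·23.329 = 19.130
Arc 2: start y=0.000, vy=19.130 → t=3.826, apex=18.298, x_land=111.945, impact vy=-19.130
  bounce: vy ← 0.82·19.130 = 15.687
Arc 3: start y=0.000, vy=15.687 → t=3.137, apex=12.304, x_land=158.942, impact vy=-15.687
  bounce: vy ← 0.82·15.687 = 12.863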